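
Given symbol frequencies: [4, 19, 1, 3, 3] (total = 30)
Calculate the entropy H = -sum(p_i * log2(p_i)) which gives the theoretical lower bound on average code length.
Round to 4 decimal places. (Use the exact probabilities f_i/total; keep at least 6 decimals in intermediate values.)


Per-symbol terms -p_i * log2(p_i) with p_i = f_i/30:
  p = 4/30 = 0.133333: log2(p) = -2.906891, -p*log2(p) = 0.387585
  p = 19/30 = 0.633333: log2(p) = -0.658963, -p*log2(p) = 0.417343
  p = 1/30 = 0.033333: log2(p) = -4.906891, -p*log2(p) = 0.163563
  p = 3/30 = 0.100000: log2(p) = -3.321928, -p*log2(p) = 0.332193
  p = 3/30 = 0.100000: log2(p) = -3.321928, -p*log2(p) = 0.332193
H = 0.387585 + 0.417343 + 0.163563 + 0.332193 + 0.332193 = 1.632877

H = 1.6329 bits/symbol


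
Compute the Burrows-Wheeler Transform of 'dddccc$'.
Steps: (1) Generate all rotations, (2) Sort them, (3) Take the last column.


Rotations (sorted):
  0: $dddccc -> last char: c
  1: c$dddcc -> last char: c
  2: cc$dddc -> last char: c
  3: ccc$ddd -> last char: d
  4: dccc$dd -> last char: d
  5: ddccc$d -> last char: d
  6: dddccc$ -> last char: $


BWT = cccddd$


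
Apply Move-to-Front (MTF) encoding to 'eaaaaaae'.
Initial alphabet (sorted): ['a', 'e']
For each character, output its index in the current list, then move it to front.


MTF encoding:
'e': index 1 in ['a', 'e'] -> ['e', 'a']
'a': index 1 in ['e', 'a'] -> ['a', 'e']
'a': index 0 in ['a', 'e'] -> ['a', 'e']
'a': index 0 in ['a', 'e'] -> ['a', 'e']
'a': index 0 in ['a', 'e'] -> ['a', 'e']
'a': index 0 in ['a', 'e'] -> ['a', 'e']
'a': index 0 in ['a', 'e'] -> ['a', 'e']
'e': index 1 in ['a', 'e'] -> ['e', 'a']


Output: [1, 1, 0, 0, 0, 0, 0, 1]


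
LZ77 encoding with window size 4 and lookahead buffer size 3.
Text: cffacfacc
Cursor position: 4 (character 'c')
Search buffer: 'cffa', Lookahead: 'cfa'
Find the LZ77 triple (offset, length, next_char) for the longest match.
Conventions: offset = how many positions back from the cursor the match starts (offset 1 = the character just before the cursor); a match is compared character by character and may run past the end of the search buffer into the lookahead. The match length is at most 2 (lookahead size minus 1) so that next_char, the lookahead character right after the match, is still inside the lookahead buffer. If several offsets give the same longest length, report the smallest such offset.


Try each offset into the search buffer:
  offset=1 (pos 3, char 'a'): match length 0
  offset=2 (pos 2, char 'f'): match length 0
  offset=3 (pos 1, char 'f'): match length 0
  offset=4 (pos 0, char 'c'): match length 2
Longest match has length 2 at offset 4.
next_char = character at position 4 + 2 = 6 -> 'a'

Best match: offset=4, length=2 (matching 'cf' starting at position 0)
LZ77 triple: (4, 2, 'a')


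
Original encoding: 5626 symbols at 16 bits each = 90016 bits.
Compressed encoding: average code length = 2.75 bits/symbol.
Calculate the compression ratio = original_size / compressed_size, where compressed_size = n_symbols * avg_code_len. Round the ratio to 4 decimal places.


original_size = n_symbols * orig_bits = 5626 * 16 = 90016 bits
compressed_size = n_symbols * avg_code_len = 5626 * 2.75 = 15471.5 bits
ratio = original_size / compressed_size = 90016 / 15471.5 = 5.8182

Compression ratio = 5.8182


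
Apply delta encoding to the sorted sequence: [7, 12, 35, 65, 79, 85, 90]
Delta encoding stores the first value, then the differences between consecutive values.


First value: 7
Deltas:
  12 - 7 = 5
  35 - 12 = 23
  65 - 35 = 30
  79 - 65 = 14
  85 - 79 = 6
  90 - 85 = 5


Delta encoded: [7, 5, 23, 30, 14, 6, 5]


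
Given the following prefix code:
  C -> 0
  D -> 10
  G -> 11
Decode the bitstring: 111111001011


Decoding step by step:
Bits 11 -> G
Bits 11 -> G
Bits 11 -> G
Bits 0 -> C
Bits 0 -> C
Bits 10 -> D
Bits 11 -> G


Decoded message: GGGCCDG


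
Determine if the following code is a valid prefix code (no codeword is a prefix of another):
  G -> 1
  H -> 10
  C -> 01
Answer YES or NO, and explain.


Checking each pair (does one codeword prefix another?):
  G='1' vs H='10': prefix -- VIOLATION

NO -- this is NOT a valid prefix code. G (1) is a prefix of H (10).


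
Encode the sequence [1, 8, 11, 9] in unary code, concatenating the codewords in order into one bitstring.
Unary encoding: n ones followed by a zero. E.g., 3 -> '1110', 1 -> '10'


Encode each number as n ones followed by a terminating 0:
  1 -> 10 (2 bits)
  8 -> 111111110 (9 bits)
  11 -> 111111111110 (12 bits)
  9 -> 1111111110 (10 bits)
Total length = 2 + 9 + 12 + 10 = 33 bits.

Unary([1, 8, 11, 9]) = 101111111101111111111101111111110 (33 bits)


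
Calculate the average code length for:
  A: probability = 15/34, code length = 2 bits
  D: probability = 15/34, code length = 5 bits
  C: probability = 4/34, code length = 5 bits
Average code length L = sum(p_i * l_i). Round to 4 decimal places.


Weighted contributions p_i * l_i:
  A: (15/34) * 2 = 30/34
  D: (15/34) * 5 = 75/34
  C: (4/34) * 5 = 20/34
Sum = (30 + 75 + 20)/34 = 125/34

L = 125/34 = 3.6765 bits/symbol


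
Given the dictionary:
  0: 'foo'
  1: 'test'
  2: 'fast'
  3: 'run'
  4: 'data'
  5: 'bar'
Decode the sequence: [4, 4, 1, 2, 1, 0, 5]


Look up each index in the dictionary:
  4 -> 'data'
  4 -> 'data'
  1 -> 'test'
  2 -> 'fast'
  1 -> 'test'
  0 -> 'foo'
  5 -> 'bar'

Decoded: "data data test fast test foo bar"


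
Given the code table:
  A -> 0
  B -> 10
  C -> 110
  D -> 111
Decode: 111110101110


Decoding:
111 -> D
110 -> C
10 -> B
111 -> D
0 -> A


Result: DCBDA


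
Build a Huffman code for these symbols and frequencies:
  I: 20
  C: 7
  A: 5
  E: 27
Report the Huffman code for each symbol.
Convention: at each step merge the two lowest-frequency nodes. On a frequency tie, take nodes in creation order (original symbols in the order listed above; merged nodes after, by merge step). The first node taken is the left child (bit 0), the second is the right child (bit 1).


Huffman tree construction:
Step 1: Merge A(5) + C(7) = 12
Step 2: Merge (A+C)(12) + I(20) = 32
Step 3: Merge E(27) + ((A+C)+I)(32) = 59
Read each symbol's code off the tree from the root (left child = 0, right child = 1).

Codes:
  I: 11 (length 2)
  C: 101 (length 3)
  A: 100 (length 3)
  E: 0 (length 1)
Average code length: 103/59 = 1.7458 bits/symbol


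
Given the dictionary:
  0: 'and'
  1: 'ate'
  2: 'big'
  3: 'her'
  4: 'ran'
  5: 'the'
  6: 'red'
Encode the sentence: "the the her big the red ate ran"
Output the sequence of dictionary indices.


Look up each word in the dictionary:
  'the' -> 5
  'the' -> 5
  'her' -> 3
  'big' -> 2
  'the' -> 5
  'red' -> 6
  'ate' -> 1
  'ran' -> 4

Encoded: [5, 5, 3, 2, 5, 6, 1, 4]


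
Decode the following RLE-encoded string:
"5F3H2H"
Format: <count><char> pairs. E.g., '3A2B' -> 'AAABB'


Expanding each <count><char> pair:
  5F -> 'FFFFF'
  3H -> 'HHH'
  2H -> 'HH'

Decoded = FFFFFHHHHH


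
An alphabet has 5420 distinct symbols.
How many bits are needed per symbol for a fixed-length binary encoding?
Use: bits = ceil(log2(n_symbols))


log2(5420) = 12.4041
Bracket: 2^12 = 4096 < 5420 <= 2^13 = 8192
So ceil(log2(5420)) = 13

bits = ceil(log2(5420)) = ceil(12.4041) = 13 bits


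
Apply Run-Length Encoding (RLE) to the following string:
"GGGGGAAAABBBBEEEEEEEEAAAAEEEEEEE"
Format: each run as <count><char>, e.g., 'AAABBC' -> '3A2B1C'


Scanning runs left to right:
  i=0: run of 'G' x 5 -> '5G'
  i=5: run of 'A' x 4 -> '4A'
  i=9: run of 'B' x 4 -> '4B'
  i=13: run of 'E' x 8 -> '8E'
  i=21: run of 'A' x 4 -> '4A'
  i=25: run of 'E' x 7 -> '7E'

RLE = 5G4A4B8E4A7E


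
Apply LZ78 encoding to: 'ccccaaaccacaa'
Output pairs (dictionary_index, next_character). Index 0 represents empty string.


LZ78 encoding steps:
Dictionary: {0: ''}
Step 1: w='' (idx 0), next='c' -> output (0, 'c'), add 'c' as idx 1
Step 2: w='c' (idx 1), next='c' -> output (1, 'c'), add 'cc' as idx 2
Step 3: w='c' (idx 1), next='a' -> output (1, 'a'), add 'ca' as idx 3
Step 4: w='' (idx 0), next='a' -> output (0, 'a'), add 'a' as idx 4
Step 5: w='a' (idx 4), next='c' -> output (4, 'c'), add 'ac' as idx 5
Step 6: w='ca' (idx 3), next='c' -> output (3, 'c'), add 'cac' as idx 6
Step 7: w='a' (idx 4), next='a' -> output (4, 'a'), add 'aa' as idx 7


Encoded: [(0, 'c'), (1, 'c'), (1, 'a'), (0, 'a'), (4, 'c'), (3, 'c'), (4, 'a')]


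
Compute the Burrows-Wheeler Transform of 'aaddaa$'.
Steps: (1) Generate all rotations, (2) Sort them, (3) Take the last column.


Rotations (sorted):
  0: $aaddaa -> last char: a
  1: a$aadda -> last char: a
  2: aa$aadd -> last char: d
  3: aaddaa$ -> last char: $
  4: addaa$a -> last char: a
  5: daa$aad -> last char: d
  6: ddaa$aa -> last char: a


BWT = aad$ada


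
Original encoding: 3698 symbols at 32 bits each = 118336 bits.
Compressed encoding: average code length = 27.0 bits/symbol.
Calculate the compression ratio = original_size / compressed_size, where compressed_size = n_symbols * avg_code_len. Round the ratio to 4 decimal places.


original_size = n_symbols * orig_bits = 3698 * 32 = 118336 bits
compressed_size = n_symbols * avg_code_len = 3698 * 27.0 = 99846.0 bits
ratio = original_size / compressed_size = 118336 / 99846.0 = 1.1852

Compression ratio = 1.1852


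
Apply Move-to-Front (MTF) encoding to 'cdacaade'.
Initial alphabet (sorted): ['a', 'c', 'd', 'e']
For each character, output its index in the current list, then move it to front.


MTF encoding:
'c': index 1 in ['a', 'c', 'd', 'e'] -> ['c', 'a', 'd', 'e']
'd': index 2 in ['c', 'a', 'd', 'e'] -> ['d', 'c', 'a', 'e']
'a': index 2 in ['d', 'c', 'a', 'e'] -> ['a', 'd', 'c', 'e']
'c': index 2 in ['a', 'd', 'c', 'e'] -> ['c', 'a', 'd', 'e']
'a': index 1 in ['c', 'a', 'd', 'e'] -> ['a', 'c', 'd', 'e']
'a': index 0 in ['a', 'c', 'd', 'e'] -> ['a', 'c', 'd', 'e']
'd': index 2 in ['a', 'c', 'd', 'e'] -> ['d', 'a', 'c', 'e']
'e': index 3 in ['d', 'a', 'c', 'e'] -> ['e', 'd', 'a', 'c']


Output: [1, 2, 2, 2, 1, 0, 2, 3]


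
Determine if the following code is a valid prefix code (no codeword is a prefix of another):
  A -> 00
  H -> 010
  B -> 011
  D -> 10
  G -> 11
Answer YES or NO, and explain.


Checking each pair (does one codeword prefix another?):
  A='00' vs H='010': no prefix
  A='00' vs B='011': no prefix
  A='00' vs D='10': no prefix
  A='00' vs G='11': no prefix
  H='010' vs A='00': no prefix
  H='010' vs B='011': no prefix
  H='010' vs D='10': no prefix
  H='010' vs G='11': no prefix
  B='011' vs A='00': no prefix
  B='011' vs H='010': no prefix
  B='011' vs D='10': no prefix
  B='011' vs G='11': no prefix
  D='10' vs A='00': no prefix
  D='10' vs H='010': no prefix
  D='10' vs B='011': no prefix
  D='10' vs G='11': no prefix
  G='11' vs A='00': no prefix
  G='11' vs H='010': no prefix
  G='11' vs B='011': no prefix
  G='11' vs D='10': no prefix
No violation found over all pairs.

YES -- this is a valid prefix code. No codeword is a prefix of any other codeword.


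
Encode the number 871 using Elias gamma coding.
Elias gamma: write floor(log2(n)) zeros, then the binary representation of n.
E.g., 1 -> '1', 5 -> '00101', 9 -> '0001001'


num_bits = floor(log2(871)) + 1 = 10
leading_zeros = num_bits - 1 = 9
binary(871) = 1101100111

Elias gamma(871) = '000000000' + '1101100111' = 0000000001101100111 (19 bits)


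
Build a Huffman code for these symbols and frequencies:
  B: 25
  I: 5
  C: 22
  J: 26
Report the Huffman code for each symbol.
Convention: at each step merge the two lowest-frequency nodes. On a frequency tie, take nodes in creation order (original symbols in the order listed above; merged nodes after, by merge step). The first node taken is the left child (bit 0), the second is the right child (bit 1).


Huffman tree construction:
Step 1: Merge I(5) + C(22) = 27
Step 2: Merge B(25) + J(26) = 51
Step 3: Merge (I+C)(27) + (B+J)(51) = 78
Read each symbol's code off the tree from the root (left child = 0, right child = 1).

Codes:
  B: 10 (length 2)
  I: 00 (length 2)
  C: 01 (length 2)
  J: 11 (length 2)
Average code length: 156/78 = 2.0000 bits/symbol


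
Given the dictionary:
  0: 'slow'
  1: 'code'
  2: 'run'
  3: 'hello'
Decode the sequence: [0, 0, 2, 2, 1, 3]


Look up each index in the dictionary:
  0 -> 'slow'
  0 -> 'slow'
  2 -> 'run'
  2 -> 'run'
  1 -> 'code'
  3 -> 'hello'

Decoded: "slow slow run run code hello"


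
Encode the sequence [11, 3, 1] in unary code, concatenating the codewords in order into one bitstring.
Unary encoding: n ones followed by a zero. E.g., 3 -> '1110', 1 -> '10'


Encode each number as n ones followed by a terminating 0:
  11 -> 111111111110 (12 bits)
  3 -> 1110 (4 bits)
  1 -> 10 (2 bits)
Total length = 12 + 4 + 2 = 18 bits.

Unary([11, 3, 1]) = 111111111110111010 (18 bits)


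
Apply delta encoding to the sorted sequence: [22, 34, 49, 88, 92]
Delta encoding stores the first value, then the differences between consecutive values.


First value: 22
Deltas:
  34 - 22 = 12
  49 - 34 = 15
  88 - 49 = 39
  92 - 88 = 4


Delta encoded: [22, 12, 15, 39, 4]


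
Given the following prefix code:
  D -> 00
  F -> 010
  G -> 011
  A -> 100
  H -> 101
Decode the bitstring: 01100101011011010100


Decoding step by step:
Bits 011 -> G
Bits 00 -> D
Bits 101 -> H
Bits 011 -> G
Bits 011 -> G
Bits 010 -> F
Bits 100 -> A


Decoded message: GDHGGFA


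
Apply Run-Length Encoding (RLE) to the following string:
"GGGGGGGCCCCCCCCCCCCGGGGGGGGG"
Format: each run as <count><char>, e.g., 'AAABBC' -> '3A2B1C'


Scanning runs left to right:
  i=0: run of 'G' x 7 -> '7G'
  i=7: run of 'C' x 12 -> '12C'
  i=19: run of 'G' x 9 -> '9G'

RLE = 7G12C9G


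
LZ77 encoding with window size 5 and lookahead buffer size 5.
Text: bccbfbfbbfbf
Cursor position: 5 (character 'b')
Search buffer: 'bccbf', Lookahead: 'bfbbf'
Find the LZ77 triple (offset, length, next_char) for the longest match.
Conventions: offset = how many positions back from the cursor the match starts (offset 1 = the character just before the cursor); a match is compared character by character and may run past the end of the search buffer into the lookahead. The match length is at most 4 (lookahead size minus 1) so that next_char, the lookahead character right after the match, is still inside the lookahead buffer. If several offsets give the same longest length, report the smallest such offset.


Try each offset into the search buffer:
  offset=1 (pos 4, char 'f'): match length 0
  offset=2 (pos 3, char 'b'): match length 3
  offset=3 (pos 2, char 'c'): match length 0
  offset=4 (pos 1, char 'c'): match length 0
  offset=5 (pos 0, char 'b'): match length 1
Longest match has length 3 at offset 2.
next_char = character at position 5 + 3 = 8 -> 'b'

Best match: offset=2, length=3 (matching 'bfb' starting at position 3)
LZ77 triple: (2, 3, 'b')


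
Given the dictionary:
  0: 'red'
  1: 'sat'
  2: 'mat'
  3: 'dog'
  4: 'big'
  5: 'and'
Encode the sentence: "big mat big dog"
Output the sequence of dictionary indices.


Look up each word in the dictionary:
  'big' -> 4
  'mat' -> 2
  'big' -> 4
  'dog' -> 3

Encoded: [4, 2, 4, 3]


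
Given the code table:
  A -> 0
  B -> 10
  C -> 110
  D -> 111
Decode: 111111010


Decoding:
111 -> D
111 -> D
0 -> A
10 -> B


Result: DDAB


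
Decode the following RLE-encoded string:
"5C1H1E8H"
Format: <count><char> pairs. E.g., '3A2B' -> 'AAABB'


Expanding each <count><char> pair:
  5C -> 'CCCCC'
  1H -> 'H'
  1E -> 'E'
  8H -> 'HHHHHHHH'

Decoded = CCCCCHEHHHHHHHH


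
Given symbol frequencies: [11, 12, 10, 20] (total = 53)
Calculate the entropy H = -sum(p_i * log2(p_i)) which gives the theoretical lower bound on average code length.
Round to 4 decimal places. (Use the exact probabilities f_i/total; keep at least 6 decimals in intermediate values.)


Per-symbol terms -p_i * log2(p_i) with p_i = f_i/53:
  p = 11/53 = 0.207547: log2(p) = -2.268489, -p*log2(p) = 0.470818
  p = 12/53 = 0.226415: log2(p) = -2.142958, -p*log2(p) = 0.485198
  p = 10/53 = 0.188679: log2(p) = -2.405992, -p*log2(p) = 0.453961
  p = 20/53 = 0.377358: log2(p) = -1.405992, -p*log2(p) = 0.530563
H = 0.470818 + 0.485198 + 0.453961 + 0.530563 = 1.940540

H = 1.9405 bits/symbol


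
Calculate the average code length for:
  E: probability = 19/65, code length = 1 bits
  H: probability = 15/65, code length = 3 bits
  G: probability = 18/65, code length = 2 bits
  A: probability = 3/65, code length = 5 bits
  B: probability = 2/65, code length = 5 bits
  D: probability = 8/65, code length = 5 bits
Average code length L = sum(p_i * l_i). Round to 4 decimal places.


Weighted contributions p_i * l_i:
  E: (19/65) * 1 = 19/65
  H: (15/65) * 3 = 45/65
  G: (18/65) * 2 = 36/65
  A: (3/65) * 5 = 15/65
  B: (2/65) * 5 = 10/65
  D: (8/65) * 5 = 40/65
Sum = (19 + 45 + 36 + 15 + 10 + 40)/65 = 165/65

L = 165/65 = 2.5385 bits/symbol


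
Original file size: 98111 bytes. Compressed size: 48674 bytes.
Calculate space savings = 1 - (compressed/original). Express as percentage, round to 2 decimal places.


ratio = compressed/original = 48674/98111 = 0.496112
savings = 1 - ratio = 1 - 0.496112 = 0.503888
as a percentage: 0.503888 * 100 = 50.39%

Space savings = 1 - 48674/98111 = 50.39%


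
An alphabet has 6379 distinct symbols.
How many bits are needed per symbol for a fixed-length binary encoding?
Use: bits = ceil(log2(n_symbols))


log2(6379) = 12.6391
Bracket: 2^12 = 4096 < 6379 <= 2^13 = 8192
So ceil(log2(6379)) = 13

bits = ceil(log2(6379)) = ceil(12.6391) = 13 bits


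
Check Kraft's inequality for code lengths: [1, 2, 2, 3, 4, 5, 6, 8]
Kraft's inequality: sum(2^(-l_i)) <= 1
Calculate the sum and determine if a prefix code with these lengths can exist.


Sum = 2^(-1) + 2^(-2) + 2^(-2) + 2^(-3) + 2^(-4) + 2^(-5) + 2^(-6) + 2^(-8)
    = 0.5 + 0.25 + 0.25 + 0.125 + 0.0625 + 0.03125 + 0.015625 + 0.00390625
    = 317/256 = 1.23828125
Since 1.23828125 > 1, Kraft's inequality is NOT satisfied.
A prefix code with these lengths CANNOT exist.

Kraft sum = 1.23828125. Not satisfied.


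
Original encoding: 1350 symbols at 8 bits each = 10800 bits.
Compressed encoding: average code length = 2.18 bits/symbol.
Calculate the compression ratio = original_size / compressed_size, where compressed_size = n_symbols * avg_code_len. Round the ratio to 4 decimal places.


original_size = n_symbols * orig_bits = 1350 * 8 = 10800 bits
compressed_size = n_symbols * avg_code_len = 1350 * 2.18 = 2943.0 bits
ratio = original_size / compressed_size = 10800 / 2943.0 = 3.6697

Compression ratio = 3.6697


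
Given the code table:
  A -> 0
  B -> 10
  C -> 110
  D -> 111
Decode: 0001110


Decoding:
0 -> A
0 -> A
0 -> A
111 -> D
0 -> A


Result: AAADA


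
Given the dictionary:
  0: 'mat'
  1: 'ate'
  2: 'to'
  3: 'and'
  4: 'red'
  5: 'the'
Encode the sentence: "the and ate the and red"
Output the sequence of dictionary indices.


Look up each word in the dictionary:
  'the' -> 5
  'and' -> 3
  'ate' -> 1
  'the' -> 5
  'and' -> 3
  'red' -> 4

Encoded: [5, 3, 1, 5, 3, 4]


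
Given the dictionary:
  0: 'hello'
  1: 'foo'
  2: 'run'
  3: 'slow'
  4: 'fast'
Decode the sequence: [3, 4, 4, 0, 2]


Look up each index in the dictionary:
  3 -> 'slow'
  4 -> 'fast'
  4 -> 'fast'
  0 -> 'hello'
  2 -> 'run'

Decoded: "slow fast fast hello run"


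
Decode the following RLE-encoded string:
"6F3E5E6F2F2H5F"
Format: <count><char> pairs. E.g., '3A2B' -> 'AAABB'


Expanding each <count><char> pair:
  6F -> 'FFFFFF'
  3E -> 'EEE'
  5E -> 'EEEEE'
  6F -> 'FFFFFF'
  2F -> 'FF'
  2H -> 'HH'
  5F -> 'FFFFF'

Decoded = FFFFFFEEEEEEEEFFFFFFFFHHFFFFF


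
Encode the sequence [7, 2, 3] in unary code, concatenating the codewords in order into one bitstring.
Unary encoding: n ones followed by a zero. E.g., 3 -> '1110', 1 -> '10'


Encode each number as n ones followed by a terminating 0:
  7 -> 11111110 (8 bits)
  2 -> 110 (3 bits)
  3 -> 1110 (4 bits)
Total length = 8 + 3 + 4 = 15 bits.

Unary([7, 2, 3]) = 111111101101110 (15 bits)


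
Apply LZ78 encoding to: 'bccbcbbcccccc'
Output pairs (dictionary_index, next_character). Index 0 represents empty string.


LZ78 encoding steps:
Dictionary: {0: ''}
Step 1: w='' (idx 0), next='b' -> output (0, 'b'), add 'b' as idx 1
Step 2: w='' (idx 0), next='c' -> output (0, 'c'), add 'c' as idx 2
Step 3: w='c' (idx 2), next='b' -> output (2, 'b'), add 'cb' as idx 3
Step 4: w='cb' (idx 3), next='b' -> output (3, 'b'), add 'cbb' as idx 4
Step 5: w='c' (idx 2), next='c' -> output (2, 'c'), add 'cc' as idx 5
Step 6: w='cc' (idx 5), next='c' -> output (5, 'c'), add 'ccc' as idx 6
Step 7: w='c' (idx 2), end of input -> output (2, '')


Encoded: [(0, 'b'), (0, 'c'), (2, 'b'), (3, 'b'), (2, 'c'), (5, 'c'), (2, '')]


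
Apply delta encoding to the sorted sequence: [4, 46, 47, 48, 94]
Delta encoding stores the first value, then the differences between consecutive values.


First value: 4
Deltas:
  46 - 4 = 42
  47 - 46 = 1
  48 - 47 = 1
  94 - 48 = 46


Delta encoded: [4, 42, 1, 1, 46]


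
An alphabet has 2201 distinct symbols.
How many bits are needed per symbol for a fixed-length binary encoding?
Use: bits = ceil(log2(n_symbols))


log2(2201) = 11.1039
Bracket: 2^11 = 2048 < 2201 <= 2^12 = 4096
So ceil(log2(2201)) = 12

bits = ceil(log2(2201)) = ceil(11.1039) = 12 bits


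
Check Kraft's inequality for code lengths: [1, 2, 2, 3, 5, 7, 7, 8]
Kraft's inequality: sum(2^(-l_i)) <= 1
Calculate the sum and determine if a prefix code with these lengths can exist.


Sum = 2^(-1) + 2^(-2) + 2^(-2) + 2^(-3) + 2^(-5) + 2^(-7) + 2^(-7) + 2^(-8)
    = 0.5 + 0.25 + 0.25 + 0.125 + 0.03125 + 0.0078125 + 0.0078125 + 0.00390625
    = 301/256 = 1.17578125
Since 1.17578125 > 1, Kraft's inequality is NOT satisfied.
A prefix code with these lengths CANNOT exist.

Kraft sum = 1.17578125. Not satisfied.


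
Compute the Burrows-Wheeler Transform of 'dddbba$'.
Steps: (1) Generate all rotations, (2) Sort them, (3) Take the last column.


Rotations (sorted):
  0: $dddbba -> last char: a
  1: a$dddbb -> last char: b
  2: ba$dddb -> last char: b
  3: bba$ddd -> last char: d
  4: dbba$dd -> last char: d
  5: ddbba$d -> last char: d
  6: dddbba$ -> last char: $


BWT = abbddd$


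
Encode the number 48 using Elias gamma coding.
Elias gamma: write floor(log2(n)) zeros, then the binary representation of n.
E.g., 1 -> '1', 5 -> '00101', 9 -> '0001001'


num_bits = floor(log2(48)) + 1 = 6
leading_zeros = num_bits - 1 = 5
binary(48) = 110000

Elias gamma(48) = '00000' + '110000' = 00000110000 (11 bits)


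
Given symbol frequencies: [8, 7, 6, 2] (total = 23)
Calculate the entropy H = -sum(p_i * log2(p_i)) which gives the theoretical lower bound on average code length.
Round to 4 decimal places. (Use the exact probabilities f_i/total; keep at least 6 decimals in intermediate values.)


Per-symbol terms -p_i * log2(p_i) with p_i = f_i/23:
  p = 8/23 = 0.347826: log2(p) = -1.523562, -p*log2(p) = 0.529935
  p = 7/23 = 0.304348: log2(p) = -1.716207, -p*log2(p) = 0.522324
  p = 6/23 = 0.260870: log2(p) = -1.938599, -p*log2(p) = 0.505722
  p = 2/23 = 0.086957: log2(p) = -3.523562, -p*log2(p) = 0.306397
H = 0.529935 + 0.522324 + 0.505722 + 0.306397 = 1.864378

H = 1.8644 bits/symbol


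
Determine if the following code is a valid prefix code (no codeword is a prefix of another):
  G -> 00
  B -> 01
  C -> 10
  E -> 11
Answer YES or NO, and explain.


Checking each pair (does one codeword prefix another?):
  G='00' vs B='01': no prefix
  G='00' vs C='10': no prefix
  G='00' vs E='11': no prefix
  B='01' vs G='00': no prefix
  B='01' vs C='10': no prefix
  B='01' vs E='11': no prefix
  C='10' vs G='00': no prefix
  C='10' vs B='01': no prefix
  C='10' vs E='11': no prefix
  E='11' vs G='00': no prefix
  E='11' vs B='01': no prefix
  E='11' vs C='10': no prefix
No violation found over all pairs.

YES -- this is a valid prefix code. No codeword is a prefix of any other codeword.


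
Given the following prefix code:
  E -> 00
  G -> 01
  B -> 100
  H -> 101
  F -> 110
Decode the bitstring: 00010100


Decoding step by step:
Bits 00 -> E
Bits 01 -> G
Bits 01 -> G
Bits 00 -> E


Decoded message: EGGE


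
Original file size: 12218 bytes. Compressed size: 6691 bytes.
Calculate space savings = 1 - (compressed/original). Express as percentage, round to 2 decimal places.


ratio = compressed/original = 6691/12218 = 0.547635
savings = 1 - ratio = 1 - 0.547635 = 0.452365
as a percentage: 0.452365 * 100 = 45.24%

Space savings = 1 - 6691/12218 = 45.24%


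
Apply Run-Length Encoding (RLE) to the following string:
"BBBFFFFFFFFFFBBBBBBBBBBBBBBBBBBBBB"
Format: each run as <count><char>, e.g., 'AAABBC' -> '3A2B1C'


Scanning runs left to right:
  i=0: run of 'B' x 3 -> '3B'
  i=3: run of 'F' x 10 -> '10F'
  i=13: run of 'B' x 21 -> '21B'

RLE = 3B10F21B


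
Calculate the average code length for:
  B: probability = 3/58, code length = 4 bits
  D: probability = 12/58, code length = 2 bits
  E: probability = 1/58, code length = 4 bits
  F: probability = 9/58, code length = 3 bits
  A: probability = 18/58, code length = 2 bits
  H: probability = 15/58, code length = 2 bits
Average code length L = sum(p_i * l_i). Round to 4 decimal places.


Weighted contributions p_i * l_i:
  B: (3/58) * 4 = 12/58
  D: (12/58) * 2 = 24/58
  E: (1/58) * 4 = 4/58
  F: (9/58) * 3 = 27/58
  A: (18/58) * 2 = 36/58
  H: (15/58) * 2 = 30/58
Sum = (12 + 24 + 4 + 27 + 36 + 30)/58 = 133/58

L = 133/58 = 2.2931 bits/symbol


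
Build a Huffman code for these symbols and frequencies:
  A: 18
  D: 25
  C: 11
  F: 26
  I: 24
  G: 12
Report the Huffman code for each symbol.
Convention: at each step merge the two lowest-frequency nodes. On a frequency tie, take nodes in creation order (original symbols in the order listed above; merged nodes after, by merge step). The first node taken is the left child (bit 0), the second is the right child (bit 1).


Huffman tree construction:
Step 1: Merge C(11) + G(12) = 23
Step 2: Merge A(18) + (C+G)(23) = 41
Step 3: Merge I(24) + D(25) = 49
Step 4: Merge F(26) + (A+(C+G))(41) = 67
Step 5: Merge (I+D)(49) + (F+(A+(C+G)))(67) = 116
Read each symbol's code off the tree from the root (left child = 0, right child = 1).

Codes:
  A: 110 (length 3)
  D: 01 (length 2)
  C: 1110 (length 4)
  F: 10 (length 2)
  I: 00 (length 2)
  G: 1111 (length 4)
Average code length: 296/116 = 2.5517 bits/symbol


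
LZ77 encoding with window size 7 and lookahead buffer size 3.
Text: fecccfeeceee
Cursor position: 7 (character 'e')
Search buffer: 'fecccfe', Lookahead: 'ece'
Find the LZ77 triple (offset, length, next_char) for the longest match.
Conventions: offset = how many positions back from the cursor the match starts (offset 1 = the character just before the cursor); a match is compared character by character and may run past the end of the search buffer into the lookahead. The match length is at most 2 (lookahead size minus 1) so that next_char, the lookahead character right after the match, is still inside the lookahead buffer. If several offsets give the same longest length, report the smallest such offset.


Try each offset into the search buffer:
  offset=1 (pos 6, char 'e'): match length 1
  offset=2 (pos 5, char 'f'): match length 0
  offset=3 (pos 4, char 'c'): match length 0
  offset=4 (pos 3, char 'c'): match length 0
  offset=5 (pos 2, char 'c'): match length 0
  offset=6 (pos 1, char 'e'): match length 2
  offset=7 (pos 0, char 'f'): match length 0
Longest match has length 2 at offset 6.
next_char = character at position 7 + 2 = 9 -> 'e'

Best match: offset=6, length=2 (matching 'ec' starting at position 1)
LZ77 triple: (6, 2, 'e')


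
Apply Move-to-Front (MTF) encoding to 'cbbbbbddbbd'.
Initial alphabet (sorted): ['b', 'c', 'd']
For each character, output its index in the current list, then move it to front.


MTF encoding:
'c': index 1 in ['b', 'c', 'd'] -> ['c', 'b', 'd']
'b': index 1 in ['c', 'b', 'd'] -> ['b', 'c', 'd']
'b': index 0 in ['b', 'c', 'd'] -> ['b', 'c', 'd']
'b': index 0 in ['b', 'c', 'd'] -> ['b', 'c', 'd']
'b': index 0 in ['b', 'c', 'd'] -> ['b', 'c', 'd']
'b': index 0 in ['b', 'c', 'd'] -> ['b', 'c', 'd']
'd': index 2 in ['b', 'c', 'd'] -> ['d', 'b', 'c']
'd': index 0 in ['d', 'b', 'c'] -> ['d', 'b', 'c']
'b': index 1 in ['d', 'b', 'c'] -> ['b', 'd', 'c']
'b': index 0 in ['b', 'd', 'c'] -> ['b', 'd', 'c']
'd': index 1 in ['b', 'd', 'c'] -> ['d', 'b', 'c']


Output: [1, 1, 0, 0, 0, 0, 2, 0, 1, 0, 1]


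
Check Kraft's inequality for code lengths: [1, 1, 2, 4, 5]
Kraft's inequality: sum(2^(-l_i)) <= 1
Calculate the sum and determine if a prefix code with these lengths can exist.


Sum = 2^(-1) + 2^(-1) + 2^(-2) + 2^(-4) + 2^(-5)
    = 0.5 + 0.5 + 0.25 + 0.0625 + 0.03125
    = 43/32 = 1.34375
Since 1.34375 > 1, Kraft's inequality is NOT satisfied.
A prefix code with these lengths CANNOT exist.

Kraft sum = 1.34375. Not satisfied.


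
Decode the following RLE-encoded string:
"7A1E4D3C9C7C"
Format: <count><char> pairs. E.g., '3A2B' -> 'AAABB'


Expanding each <count><char> pair:
  7A -> 'AAAAAAA'
  1E -> 'E'
  4D -> 'DDDD'
  3C -> 'CCC'
  9C -> 'CCCCCCCCC'
  7C -> 'CCCCCCC'

Decoded = AAAAAAAEDDDDCCCCCCCCCCCCCCCCCCC


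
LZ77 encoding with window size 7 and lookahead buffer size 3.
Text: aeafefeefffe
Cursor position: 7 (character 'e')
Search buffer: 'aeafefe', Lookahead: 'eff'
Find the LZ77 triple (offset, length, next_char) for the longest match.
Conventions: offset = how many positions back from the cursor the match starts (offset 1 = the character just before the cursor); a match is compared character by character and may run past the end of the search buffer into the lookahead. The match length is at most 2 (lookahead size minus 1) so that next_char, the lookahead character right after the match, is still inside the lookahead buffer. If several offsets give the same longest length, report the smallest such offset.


Try each offset into the search buffer:
  offset=1 (pos 6, char 'e'): match length 1
  offset=2 (pos 5, char 'f'): match length 0
  offset=3 (pos 4, char 'e'): match length 2
  offset=4 (pos 3, char 'f'): match length 0
  offset=5 (pos 2, char 'a'): match length 0
  offset=6 (pos 1, char 'e'): match length 1
  offset=7 (pos 0, char 'a'): match length 0
Longest match has length 2 at offset 3.
next_char = character at position 7 + 2 = 9 -> 'f'

Best match: offset=3, length=2 (matching 'ef' starting at position 4)
LZ77 triple: (3, 2, 'f')


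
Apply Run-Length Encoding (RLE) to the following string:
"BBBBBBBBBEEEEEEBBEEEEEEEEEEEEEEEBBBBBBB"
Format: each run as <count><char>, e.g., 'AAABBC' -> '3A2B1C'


Scanning runs left to right:
  i=0: run of 'B' x 9 -> '9B'
  i=9: run of 'E' x 6 -> '6E'
  i=15: run of 'B' x 2 -> '2B'
  i=17: run of 'E' x 15 -> '15E'
  i=32: run of 'B' x 7 -> '7B'

RLE = 9B6E2B15E7B


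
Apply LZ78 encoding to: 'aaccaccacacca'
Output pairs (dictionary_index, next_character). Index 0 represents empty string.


LZ78 encoding steps:
Dictionary: {0: ''}
Step 1: w='' (idx 0), next='a' -> output (0, 'a'), add 'a' as idx 1
Step 2: w='a' (idx 1), next='c' -> output (1, 'c'), add 'ac' as idx 2
Step 3: w='' (idx 0), next='c' -> output (0, 'c'), add 'c' as idx 3
Step 4: w='ac' (idx 2), next='c' -> output (2, 'c'), add 'acc' as idx 4
Step 5: w='ac' (idx 2), next='a' -> output (2, 'a'), add 'aca' as idx 5
Step 6: w='c' (idx 3), next='c' -> output (3, 'c'), add 'cc' as idx 6
Step 7: w='a' (idx 1), end of input -> output (1, '')


Encoded: [(0, 'a'), (1, 'c'), (0, 'c'), (2, 'c'), (2, 'a'), (3, 'c'), (1, '')]


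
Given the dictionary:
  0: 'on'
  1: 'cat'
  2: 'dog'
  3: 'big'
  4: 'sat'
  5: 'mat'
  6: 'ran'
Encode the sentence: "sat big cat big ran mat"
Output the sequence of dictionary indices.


Look up each word in the dictionary:
  'sat' -> 4
  'big' -> 3
  'cat' -> 1
  'big' -> 3
  'ran' -> 6
  'mat' -> 5

Encoded: [4, 3, 1, 3, 6, 5]


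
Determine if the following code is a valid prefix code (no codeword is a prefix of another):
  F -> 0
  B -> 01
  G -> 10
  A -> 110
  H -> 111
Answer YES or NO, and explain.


Checking each pair (does one codeword prefix another?):
  F='0' vs B='01': prefix -- VIOLATION

NO -- this is NOT a valid prefix code. F (0) is a prefix of B (01).


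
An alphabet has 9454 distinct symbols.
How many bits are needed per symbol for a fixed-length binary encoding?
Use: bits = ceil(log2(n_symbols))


log2(9454) = 13.2067
Bracket: 2^13 = 8192 < 9454 <= 2^14 = 16384
So ceil(log2(9454)) = 14

bits = ceil(log2(9454)) = ceil(13.2067) = 14 bits


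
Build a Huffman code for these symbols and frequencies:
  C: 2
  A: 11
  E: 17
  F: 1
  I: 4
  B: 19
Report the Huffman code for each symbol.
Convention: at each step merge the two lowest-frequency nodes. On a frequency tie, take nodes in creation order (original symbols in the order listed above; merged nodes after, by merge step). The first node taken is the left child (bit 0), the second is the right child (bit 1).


Huffman tree construction:
Step 1: Merge F(1) + C(2) = 3
Step 2: Merge (F+C)(3) + I(4) = 7
Step 3: Merge ((F+C)+I)(7) + A(11) = 18
Step 4: Merge E(17) + (((F+C)+I)+A)(18) = 35
Step 5: Merge B(19) + (E+(((F+C)+I)+A))(35) = 54
Read each symbol's code off the tree from the root (left child = 0, right child = 1).

Codes:
  C: 11001 (length 5)
  A: 111 (length 3)
  E: 10 (length 2)
  F: 11000 (length 5)
  I: 1101 (length 4)
  B: 0 (length 1)
Average code length: 117/54 = 2.1667 bits/symbol


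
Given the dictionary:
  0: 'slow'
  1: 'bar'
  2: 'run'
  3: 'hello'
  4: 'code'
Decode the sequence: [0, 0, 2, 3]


Look up each index in the dictionary:
  0 -> 'slow'
  0 -> 'slow'
  2 -> 'run'
  3 -> 'hello'

Decoded: "slow slow run hello"


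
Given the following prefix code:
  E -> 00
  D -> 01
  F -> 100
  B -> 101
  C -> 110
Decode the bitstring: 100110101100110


Decoding step by step:
Bits 100 -> F
Bits 110 -> C
Bits 101 -> B
Bits 100 -> F
Bits 110 -> C


Decoded message: FCBFC


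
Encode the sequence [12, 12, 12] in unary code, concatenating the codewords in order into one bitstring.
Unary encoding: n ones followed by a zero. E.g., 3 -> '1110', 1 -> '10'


Encode each number as n ones followed by a terminating 0:
  12 -> 1111111111110 (13 bits)
  12 -> 1111111111110 (13 bits)
  12 -> 1111111111110 (13 bits)
Total length = 13 + 13 + 13 = 39 bits.

Unary([12, 12, 12]) = 111111111111011111111111101111111111110 (39 bits)


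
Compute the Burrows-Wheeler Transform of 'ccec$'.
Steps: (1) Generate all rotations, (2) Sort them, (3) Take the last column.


Rotations (sorted):
  0: $ccec -> last char: c
  1: c$cce -> last char: e
  2: ccec$ -> last char: $
  3: cec$c -> last char: c
  4: ec$cc -> last char: c


BWT = ce$cc


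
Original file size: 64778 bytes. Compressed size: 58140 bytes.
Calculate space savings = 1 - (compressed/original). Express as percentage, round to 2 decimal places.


ratio = compressed/original = 58140/64778 = 0.897527
savings = 1 - ratio = 1 - 0.897527 = 0.102473
as a percentage: 0.102473 * 100 = 10.25%

Space savings = 1 - 58140/64778 = 10.25%


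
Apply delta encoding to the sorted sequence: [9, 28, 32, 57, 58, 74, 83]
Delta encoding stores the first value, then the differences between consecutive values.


First value: 9
Deltas:
  28 - 9 = 19
  32 - 28 = 4
  57 - 32 = 25
  58 - 57 = 1
  74 - 58 = 16
  83 - 74 = 9


Delta encoded: [9, 19, 4, 25, 1, 16, 9]


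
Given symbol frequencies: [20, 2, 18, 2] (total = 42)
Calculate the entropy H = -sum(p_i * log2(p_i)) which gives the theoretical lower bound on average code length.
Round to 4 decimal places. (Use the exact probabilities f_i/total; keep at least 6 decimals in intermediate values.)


Per-symbol terms -p_i * log2(p_i) with p_i = f_i/42:
  p = 20/42 = 0.476190: log2(p) = -1.070389, -p*log2(p) = 0.509709
  p = 2/42 = 0.047619: log2(p) = -4.392317, -p*log2(p) = 0.209158
  p = 18/42 = 0.428571: log2(p) = -1.222392, -p*log2(p) = 0.523882
  p = 2/42 = 0.047619: log2(p) = -4.392317, -p*log2(p) = 0.209158
H = 0.509709 + 0.209158 + 0.523882 + 0.209158 = 1.451907

H = 1.4519 bits/symbol


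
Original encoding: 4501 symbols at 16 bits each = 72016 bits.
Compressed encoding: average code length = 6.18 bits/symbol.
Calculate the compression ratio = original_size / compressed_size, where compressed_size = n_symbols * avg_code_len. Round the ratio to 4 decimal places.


original_size = n_symbols * orig_bits = 4501 * 16 = 72016 bits
compressed_size = n_symbols * avg_code_len = 4501 * 6.18 = 27816.18 bits
ratio = original_size / compressed_size = 72016 / 27816.18 = 2.589

Compression ratio = 2.589


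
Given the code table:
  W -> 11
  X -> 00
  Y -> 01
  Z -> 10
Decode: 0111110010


Decoding:
01 -> Y
11 -> W
11 -> W
00 -> X
10 -> Z


Result: YWWXZ


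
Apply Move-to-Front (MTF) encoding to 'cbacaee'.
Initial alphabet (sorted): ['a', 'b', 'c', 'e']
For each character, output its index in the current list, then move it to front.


MTF encoding:
'c': index 2 in ['a', 'b', 'c', 'e'] -> ['c', 'a', 'b', 'e']
'b': index 2 in ['c', 'a', 'b', 'e'] -> ['b', 'c', 'a', 'e']
'a': index 2 in ['b', 'c', 'a', 'e'] -> ['a', 'b', 'c', 'e']
'c': index 2 in ['a', 'b', 'c', 'e'] -> ['c', 'a', 'b', 'e']
'a': index 1 in ['c', 'a', 'b', 'e'] -> ['a', 'c', 'b', 'e']
'e': index 3 in ['a', 'c', 'b', 'e'] -> ['e', 'a', 'c', 'b']
'e': index 0 in ['e', 'a', 'c', 'b'] -> ['e', 'a', 'c', 'b']


Output: [2, 2, 2, 2, 1, 3, 0]


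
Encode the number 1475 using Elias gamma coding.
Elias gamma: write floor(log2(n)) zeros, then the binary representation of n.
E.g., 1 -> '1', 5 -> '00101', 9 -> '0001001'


num_bits = floor(log2(1475)) + 1 = 11
leading_zeros = num_bits - 1 = 10
binary(1475) = 10111000011

Elias gamma(1475) = '0000000000' + '10111000011' = 000000000010111000011 (21 bits)


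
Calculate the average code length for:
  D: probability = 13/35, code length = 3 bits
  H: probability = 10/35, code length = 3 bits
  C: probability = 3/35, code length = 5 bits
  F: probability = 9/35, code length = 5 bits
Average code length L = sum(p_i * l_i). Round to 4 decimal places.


Weighted contributions p_i * l_i:
  D: (13/35) * 3 = 39/35
  H: (10/35) * 3 = 30/35
  C: (3/35) * 5 = 15/35
  F: (9/35) * 5 = 45/35
Sum = (39 + 30 + 15 + 45)/35 = 129/35

L = 129/35 = 3.6857 bits/symbol


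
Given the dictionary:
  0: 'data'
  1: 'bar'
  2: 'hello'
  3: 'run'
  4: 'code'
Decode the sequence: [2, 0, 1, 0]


Look up each index in the dictionary:
  2 -> 'hello'
  0 -> 'data'
  1 -> 'bar'
  0 -> 'data'

Decoded: "hello data bar data"


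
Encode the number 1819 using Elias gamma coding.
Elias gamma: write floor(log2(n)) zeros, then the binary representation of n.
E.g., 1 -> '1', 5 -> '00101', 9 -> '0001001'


num_bits = floor(log2(1819)) + 1 = 11
leading_zeros = num_bits - 1 = 10
binary(1819) = 11100011011

Elias gamma(1819) = '0000000000' + '11100011011' = 000000000011100011011 (21 bits)


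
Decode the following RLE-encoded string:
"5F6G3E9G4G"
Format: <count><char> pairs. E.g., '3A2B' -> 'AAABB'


Expanding each <count><char> pair:
  5F -> 'FFFFF'
  6G -> 'GGGGGG'
  3E -> 'EEE'
  9G -> 'GGGGGGGGG'
  4G -> 'GGGG'

Decoded = FFFFFGGGGGGEEEGGGGGGGGGGGGG


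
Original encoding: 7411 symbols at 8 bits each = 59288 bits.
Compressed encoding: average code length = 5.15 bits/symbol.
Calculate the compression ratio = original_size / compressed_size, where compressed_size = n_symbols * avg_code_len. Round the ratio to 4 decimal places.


original_size = n_symbols * orig_bits = 7411 * 8 = 59288 bits
compressed_size = n_symbols * avg_code_len = 7411 * 5.15 = 38166.65 bits
ratio = original_size / compressed_size = 59288 / 38166.65 = 1.5534

Compression ratio = 1.5534


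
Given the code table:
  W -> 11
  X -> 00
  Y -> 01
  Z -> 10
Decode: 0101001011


Decoding:
01 -> Y
01 -> Y
00 -> X
10 -> Z
11 -> W


Result: YYXZW


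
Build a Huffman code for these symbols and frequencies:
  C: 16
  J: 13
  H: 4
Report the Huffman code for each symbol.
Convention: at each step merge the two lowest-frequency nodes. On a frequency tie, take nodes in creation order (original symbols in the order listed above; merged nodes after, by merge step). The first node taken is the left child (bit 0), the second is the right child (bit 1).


Huffman tree construction:
Step 1: Merge H(4) + J(13) = 17
Step 2: Merge C(16) + (H+J)(17) = 33
Read each symbol's code off the tree from the root (left child = 0, right child = 1).

Codes:
  C: 0 (length 1)
  J: 11 (length 2)
  H: 10 (length 2)
Average code length: 50/33 = 1.5152 bits/symbol
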